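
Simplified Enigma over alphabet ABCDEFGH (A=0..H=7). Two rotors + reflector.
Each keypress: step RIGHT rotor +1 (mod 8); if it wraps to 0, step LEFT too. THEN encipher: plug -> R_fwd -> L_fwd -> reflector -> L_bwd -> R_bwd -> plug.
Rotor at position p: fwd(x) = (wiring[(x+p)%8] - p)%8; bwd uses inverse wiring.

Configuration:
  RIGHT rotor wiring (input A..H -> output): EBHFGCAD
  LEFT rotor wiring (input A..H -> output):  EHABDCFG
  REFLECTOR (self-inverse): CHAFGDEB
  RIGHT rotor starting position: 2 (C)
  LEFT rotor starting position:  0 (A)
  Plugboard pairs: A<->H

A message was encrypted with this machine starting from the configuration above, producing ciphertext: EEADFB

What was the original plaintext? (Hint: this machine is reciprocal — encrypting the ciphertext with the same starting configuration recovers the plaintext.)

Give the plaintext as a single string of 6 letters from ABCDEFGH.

Answer: CDBEDH

Derivation:
Char 1 ('E'): step: R->3, L=0; E->plug->E->R->A->L->E->refl->G->L'->H->R'->C->plug->C
Char 2 ('E'): step: R->4, L=0; E->plug->E->R->A->L->E->refl->G->L'->H->R'->D->plug->D
Char 3 ('A'): step: R->5, L=0; A->plug->H->R->B->L->H->refl->B->L'->D->R'->B->plug->B
Char 4 ('D'): step: R->6, L=0; D->plug->D->R->D->L->B->refl->H->L'->B->R'->E->plug->E
Char 5 ('F'): step: R->7, L=0; F->plug->F->R->H->L->G->refl->E->L'->A->R'->D->plug->D
Char 6 ('B'): step: R->0, L->1 (L advanced); B->plug->B->R->B->L->H->refl->B->L'->E->R'->A->plug->H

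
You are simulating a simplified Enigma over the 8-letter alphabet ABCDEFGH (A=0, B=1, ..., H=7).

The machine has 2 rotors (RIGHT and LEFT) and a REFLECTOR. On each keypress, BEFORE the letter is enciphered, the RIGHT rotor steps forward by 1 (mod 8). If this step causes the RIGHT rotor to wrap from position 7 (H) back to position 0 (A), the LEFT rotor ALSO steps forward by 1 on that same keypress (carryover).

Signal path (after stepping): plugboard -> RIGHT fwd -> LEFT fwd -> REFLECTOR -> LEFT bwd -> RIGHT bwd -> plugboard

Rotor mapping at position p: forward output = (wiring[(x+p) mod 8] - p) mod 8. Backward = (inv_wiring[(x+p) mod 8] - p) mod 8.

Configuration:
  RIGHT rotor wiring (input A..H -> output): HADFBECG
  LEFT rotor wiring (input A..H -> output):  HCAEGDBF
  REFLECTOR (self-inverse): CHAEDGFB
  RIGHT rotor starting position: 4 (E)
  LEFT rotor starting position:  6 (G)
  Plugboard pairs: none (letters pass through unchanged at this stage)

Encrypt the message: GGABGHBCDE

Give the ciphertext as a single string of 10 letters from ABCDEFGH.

Char 1 ('G'): step: R->5, L=6; G->plug->G->R->A->L->D->refl->E->L'->D->R'->E->plug->E
Char 2 ('G'): step: R->6, L=6; G->plug->G->R->D->L->E->refl->D->L'->A->R'->B->plug->B
Char 3 ('A'): step: R->7, L=6; A->plug->A->R->H->L->F->refl->G->L'->F->R'->G->plug->G
Char 4 ('B'): step: R->0, L->7 (L advanced); B->plug->B->R->A->L->G->refl->F->L'->E->R'->F->plug->F
Char 5 ('G'): step: R->1, L=7; G->plug->G->R->F->L->H->refl->B->L'->D->R'->E->plug->E
Char 6 ('H'): step: R->2, L=7; H->plug->H->R->G->L->E->refl->D->L'->C->R'->D->plug->D
Char 7 ('B'): step: R->3, L=7; B->plug->B->R->G->L->E->refl->D->L'->C->R'->A->plug->A
Char 8 ('C'): step: R->4, L=7; C->plug->C->R->G->L->E->refl->D->L'->C->R'->D->plug->D
Char 9 ('D'): step: R->5, L=7; D->plug->D->R->C->L->D->refl->E->L'->G->R'->F->plug->F
Char 10 ('E'): step: R->6, L=7; E->plug->E->R->F->L->H->refl->B->L'->D->R'->G->plug->G

Answer: EBGFEDADFG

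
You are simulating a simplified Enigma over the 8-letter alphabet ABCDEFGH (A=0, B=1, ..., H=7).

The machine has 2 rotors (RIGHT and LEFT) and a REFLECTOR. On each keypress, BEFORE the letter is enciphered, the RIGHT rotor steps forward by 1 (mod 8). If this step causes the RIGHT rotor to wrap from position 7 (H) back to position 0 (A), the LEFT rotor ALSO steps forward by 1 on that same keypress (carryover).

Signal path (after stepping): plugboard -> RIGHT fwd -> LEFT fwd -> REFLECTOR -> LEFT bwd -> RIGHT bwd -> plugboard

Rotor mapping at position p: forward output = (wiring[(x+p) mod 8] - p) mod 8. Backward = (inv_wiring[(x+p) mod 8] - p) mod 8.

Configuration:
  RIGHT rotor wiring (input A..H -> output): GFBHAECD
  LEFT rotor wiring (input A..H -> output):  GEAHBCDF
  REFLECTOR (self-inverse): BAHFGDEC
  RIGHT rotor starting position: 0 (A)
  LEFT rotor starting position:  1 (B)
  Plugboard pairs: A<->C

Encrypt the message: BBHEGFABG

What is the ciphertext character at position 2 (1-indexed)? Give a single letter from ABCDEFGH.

Char 1 ('B'): step: R->1, L=1; B->plug->B->R->A->L->D->refl->F->L'->H->R'->D->plug->D
Char 2 ('B'): step: R->2, L=1; B->plug->B->R->F->L->C->refl->H->L'->B->R'->F->plug->F

F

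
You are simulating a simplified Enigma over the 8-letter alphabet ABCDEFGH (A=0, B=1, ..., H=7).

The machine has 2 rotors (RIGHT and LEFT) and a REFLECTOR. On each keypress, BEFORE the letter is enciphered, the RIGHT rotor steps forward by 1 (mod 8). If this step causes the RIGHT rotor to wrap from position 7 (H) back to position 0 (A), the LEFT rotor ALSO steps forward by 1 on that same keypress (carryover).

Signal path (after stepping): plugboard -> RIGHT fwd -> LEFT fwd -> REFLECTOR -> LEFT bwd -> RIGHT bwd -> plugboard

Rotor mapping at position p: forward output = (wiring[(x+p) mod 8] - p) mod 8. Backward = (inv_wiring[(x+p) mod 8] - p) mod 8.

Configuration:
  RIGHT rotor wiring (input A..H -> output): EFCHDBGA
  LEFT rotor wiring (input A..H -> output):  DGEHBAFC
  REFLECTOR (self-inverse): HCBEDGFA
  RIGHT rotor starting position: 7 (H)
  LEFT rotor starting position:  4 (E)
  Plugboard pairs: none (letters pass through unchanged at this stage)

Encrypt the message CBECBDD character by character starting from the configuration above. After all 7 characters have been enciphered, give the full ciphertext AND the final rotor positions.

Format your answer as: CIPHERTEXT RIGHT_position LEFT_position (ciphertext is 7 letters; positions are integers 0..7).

Answer: EFFAFEA 6 5

Derivation:
Char 1 ('C'): step: R->0, L->5 (L advanced); C->plug->C->R->C->L->F->refl->G->L'->D->R'->E->plug->E
Char 2 ('B'): step: R->1, L=5; B->plug->B->R->B->L->A->refl->H->L'->F->R'->F->plug->F
Char 3 ('E'): step: R->2, L=5; E->plug->E->R->E->L->B->refl->C->L'->G->R'->F->plug->F
Char 4 ('C'): step: R->3, L=5; C->plug->C->R->G->L->C->refl->B->L'->E->R'->A->plug->A
Char 5 ('B'): step: R->4, L=5; B->plug->B->R->F->L->H->refl->A->L'->B->R'->F->plug->F
Char 6 ('D'): step: R->5, L=5; D->plug->D->R->H->L->E->refl->D->L'->A->R'->E->plug->E
Char 7 ('D'): step: R->6, L=5; D->plug->D->R->H->L->E->refl->D->L'->A->R'->A->plug->A
Final: ciphertext=EFFAFEA, RIGHT=6, LEFT=5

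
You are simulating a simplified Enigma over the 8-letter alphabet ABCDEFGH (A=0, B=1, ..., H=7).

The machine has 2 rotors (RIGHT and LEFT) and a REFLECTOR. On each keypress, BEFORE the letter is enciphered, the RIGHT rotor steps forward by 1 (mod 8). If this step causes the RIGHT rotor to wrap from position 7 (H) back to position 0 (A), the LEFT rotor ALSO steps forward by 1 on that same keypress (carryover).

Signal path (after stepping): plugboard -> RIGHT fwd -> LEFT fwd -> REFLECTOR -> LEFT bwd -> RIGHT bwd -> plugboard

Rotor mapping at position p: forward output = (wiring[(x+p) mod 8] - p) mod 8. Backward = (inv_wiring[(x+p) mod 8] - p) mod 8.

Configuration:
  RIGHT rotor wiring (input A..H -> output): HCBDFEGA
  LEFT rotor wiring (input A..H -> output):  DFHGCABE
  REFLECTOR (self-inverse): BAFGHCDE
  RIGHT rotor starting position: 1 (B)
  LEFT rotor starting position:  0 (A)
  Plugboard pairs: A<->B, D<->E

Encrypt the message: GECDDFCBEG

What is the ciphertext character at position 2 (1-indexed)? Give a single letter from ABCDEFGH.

Char 1 ('G'): step: R->2, L=0; G->plug->G->R->F->L->A->refl->B->L'->G->R'->F->plug->F
Char 2 ('E'): step: R->3, L=0; E->plug->D->R->D->L->G->refl->D->L'->A->R'->A->plug->B

B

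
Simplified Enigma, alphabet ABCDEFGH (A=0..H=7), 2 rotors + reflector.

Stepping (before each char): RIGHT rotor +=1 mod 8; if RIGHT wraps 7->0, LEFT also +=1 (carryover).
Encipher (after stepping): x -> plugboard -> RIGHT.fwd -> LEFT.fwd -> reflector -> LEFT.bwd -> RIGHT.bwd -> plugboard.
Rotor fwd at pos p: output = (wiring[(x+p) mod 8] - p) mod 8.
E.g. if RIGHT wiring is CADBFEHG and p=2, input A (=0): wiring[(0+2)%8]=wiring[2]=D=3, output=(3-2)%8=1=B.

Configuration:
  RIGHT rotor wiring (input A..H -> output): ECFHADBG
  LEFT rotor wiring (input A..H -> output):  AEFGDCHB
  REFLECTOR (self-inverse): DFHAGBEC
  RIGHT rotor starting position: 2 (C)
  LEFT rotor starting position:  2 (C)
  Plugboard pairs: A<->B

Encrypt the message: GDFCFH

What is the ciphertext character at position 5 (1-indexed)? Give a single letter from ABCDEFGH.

Char 1 ('G'): step: R->3, L=2; G->plug->G->R->H->L->C->refl->H->L'->F->R'->B->plug->A
Char 2 ('D'): step: R->4, L=2; D->plug->D->R->C->L->B->refl->F->L'->E->R'->A->plug->B
Char 3 ('F'): step: R->5, L=2; F->plug->F->R->A->L->D->refl->A->L'->D->R'->H->plug->H
Char 4 ('C'): step: R->6, L=2; C->plug->C->R->G->L->G->refl->E->L'->B->R'->F->plug->F
Char 5 ('F'): step: R->7, L=2; F->plug->F->R->B->L->E->refl->G->L'->G->R'->D->plug->D

D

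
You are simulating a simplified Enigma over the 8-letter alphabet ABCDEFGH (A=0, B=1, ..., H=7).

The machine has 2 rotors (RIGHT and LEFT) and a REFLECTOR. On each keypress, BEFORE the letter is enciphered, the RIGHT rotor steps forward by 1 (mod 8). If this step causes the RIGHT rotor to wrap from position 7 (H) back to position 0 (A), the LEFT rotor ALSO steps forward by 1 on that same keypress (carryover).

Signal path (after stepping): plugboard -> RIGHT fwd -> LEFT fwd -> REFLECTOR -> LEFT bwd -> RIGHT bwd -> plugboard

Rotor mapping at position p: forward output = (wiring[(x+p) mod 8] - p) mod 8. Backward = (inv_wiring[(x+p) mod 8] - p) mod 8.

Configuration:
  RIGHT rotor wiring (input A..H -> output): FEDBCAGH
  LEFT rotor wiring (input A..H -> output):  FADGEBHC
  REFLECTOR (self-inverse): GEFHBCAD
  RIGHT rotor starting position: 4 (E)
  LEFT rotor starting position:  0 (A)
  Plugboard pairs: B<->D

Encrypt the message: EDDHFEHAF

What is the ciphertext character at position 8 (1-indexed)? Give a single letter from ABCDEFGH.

Char 1 ('E'): step: R->5, L=0; E->plug->E->R->H->L->C->refl->F->L'->A->R'->D->plug->B
Char 2 ('D'): step: R->6, L=0; D->plug->B->R->B->L->A->refl->G->L'->D->R'->F->plug->F
Char 3 ('D'): step: R->7, L=0; D->plug->B->R->G->L->H->refl->D->L'->C->R'->E->plug->E
Char 4 ('H'): step: R->0, L->1 (L advanced); H->plug->H->R->H->L->E->refl->B->L'->G->R'->G->plug->G
Char 5 ('F'): step: R->1, L=1; F->plug->F->R->F->L->G->refl->A->L'->E->R'->H->plug->H
Char 6 ('E'): step: R->2, L=1; E->plug->E->R->E->L->A->refl->G->L'->F->R'->F->plug->F
Char 7 ('H'): step: R->3, L=1; H->plug->H->R->A->L->H->refl->D->L'->D->R'->D->plug->B
Char 8 ('A'): step: R->4, L=1; A->plug->A->R->G->L->B->refl->E->L'->H->R'->G->plug->G

G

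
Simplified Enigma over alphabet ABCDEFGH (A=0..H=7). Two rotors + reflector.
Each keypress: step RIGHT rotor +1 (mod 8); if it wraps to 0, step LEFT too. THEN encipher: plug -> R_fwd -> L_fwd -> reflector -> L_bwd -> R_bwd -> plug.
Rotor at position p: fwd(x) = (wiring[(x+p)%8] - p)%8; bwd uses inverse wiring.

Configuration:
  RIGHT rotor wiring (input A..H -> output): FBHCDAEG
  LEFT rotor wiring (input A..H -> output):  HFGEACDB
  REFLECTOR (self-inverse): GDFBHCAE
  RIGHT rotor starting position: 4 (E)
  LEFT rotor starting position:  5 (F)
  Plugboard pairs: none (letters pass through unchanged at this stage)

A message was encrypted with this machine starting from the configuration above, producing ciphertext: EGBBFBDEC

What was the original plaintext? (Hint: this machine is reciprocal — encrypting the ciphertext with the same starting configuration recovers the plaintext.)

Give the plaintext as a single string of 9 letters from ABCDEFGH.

Answer: CCCDEDFDF

Derivation:
Char 1 ('E'): step: R->5, L=5; E->plug->E->R->E->L->A->refl->G->L'->B->R'->C->plug->C
Char 2 ('G'): step: R->6, L=5; G->plug->G->R->F->L->B->refl->D->L'->H->R'->C->plug->C
Char 3 ('B'): step: R->7, L=5; B->plug->B->R->G->L->H->refl->E->L'->C->R'->C->plug->C
Char 4 ('B'): step: R->0, L->6 (L advanced); B->plug->B->R->B->L->D->refl->B->L'->C->R'->D->plug->D
Char 5 ('F'): step: R->1, L=6; F->plug->F->R->D->L->H->refl->E->L'->H->R'->E->plug->E
Char 6 ('B'): step: R->2, L=6; B->plug->B->R->A->L->F->refl->C->L'->G->R'->D->plug->D
Char 7 ('D'): step: R->3, L=6; D->plug->D->R->B->L->D->refl->B->L'->C->R'->F->plug->F
Char 8 ('E'): step: R->4, L=6; E->plug->E->R->B->L->D->refl->B->L'->C->R'->D->plug->D
Char 9 ('C'): step: R->5, L=6; C->plug->C->R->B->L->D->refl->B->L'->C->R'->F->plug->F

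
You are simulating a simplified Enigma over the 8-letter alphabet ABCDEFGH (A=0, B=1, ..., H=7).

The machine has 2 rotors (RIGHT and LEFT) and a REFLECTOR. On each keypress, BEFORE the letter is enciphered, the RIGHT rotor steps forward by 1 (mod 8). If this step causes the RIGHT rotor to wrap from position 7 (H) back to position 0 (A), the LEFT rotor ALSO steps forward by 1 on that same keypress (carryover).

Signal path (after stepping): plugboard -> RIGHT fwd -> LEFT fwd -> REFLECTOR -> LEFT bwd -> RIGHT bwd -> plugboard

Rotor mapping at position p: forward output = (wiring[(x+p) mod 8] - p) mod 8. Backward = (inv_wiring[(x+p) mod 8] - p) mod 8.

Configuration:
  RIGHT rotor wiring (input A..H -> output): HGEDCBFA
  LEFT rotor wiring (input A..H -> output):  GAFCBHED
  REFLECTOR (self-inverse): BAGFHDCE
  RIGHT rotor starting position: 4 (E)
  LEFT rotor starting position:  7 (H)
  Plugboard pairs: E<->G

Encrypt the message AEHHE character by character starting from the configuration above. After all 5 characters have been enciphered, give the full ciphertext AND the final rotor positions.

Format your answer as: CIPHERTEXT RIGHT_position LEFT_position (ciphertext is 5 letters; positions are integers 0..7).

Answer: FAEDC 1 0

Derivation:
Char 1 ('A'): step: R->5, L=7; A->plug->A->R->E->L->D->refl->F->L'->H->R'->F->plug->F
Char 2 ('E'): step: R->6, L=7; E->plug->G->R->E->L->D->refl->F->L'->H->R'->A->plug->A
Char 3 ('H'): step: R->7, L=7; H->plug->H->R->G->L->A->refl->B->L'->C->R'->G->plug->E
Char 4 ('H'): step: R->0, L->0 (L advanced); H->plug->H->R->A->L->G->refl->C->L'->D->R'->D->plug->D
Char 5 ('E'): step: R->1, L=0; E->plug->G->R->H->L->D->refl->F->L'->C->R'->C->plug->C
Final: ciphertext=FAEDC, RIGHT=1, LEFT=0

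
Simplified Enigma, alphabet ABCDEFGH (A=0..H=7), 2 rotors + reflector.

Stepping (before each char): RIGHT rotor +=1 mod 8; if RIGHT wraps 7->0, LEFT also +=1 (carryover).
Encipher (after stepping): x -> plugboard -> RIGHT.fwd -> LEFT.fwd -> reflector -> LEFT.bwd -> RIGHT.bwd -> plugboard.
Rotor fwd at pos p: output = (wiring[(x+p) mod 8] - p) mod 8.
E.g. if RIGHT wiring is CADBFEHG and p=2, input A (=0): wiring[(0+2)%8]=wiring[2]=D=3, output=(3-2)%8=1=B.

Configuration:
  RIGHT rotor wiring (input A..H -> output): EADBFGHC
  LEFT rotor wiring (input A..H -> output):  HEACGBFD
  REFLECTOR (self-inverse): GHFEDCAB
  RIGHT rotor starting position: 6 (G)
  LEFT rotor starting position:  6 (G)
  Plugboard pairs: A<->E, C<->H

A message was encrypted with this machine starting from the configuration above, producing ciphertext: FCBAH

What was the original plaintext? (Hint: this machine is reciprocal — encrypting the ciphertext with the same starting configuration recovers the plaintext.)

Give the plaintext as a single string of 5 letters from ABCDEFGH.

Answer: EFFHG

Derivation:
Char 1 ('F'): step: R->7, L=6; F->plug->F->R->G->L->A->refl->G->L'->D->R'->A->plug->E
Char 2 ('C'): step: R->0, L->7 (L advanced); C->plug->H->R->C->L->F->refl->C->L'->G->R'->F->plug->F
Char 3 ('B'): step: R->1, L=7; B->plug->B->R->C->L->F->refl->C->L'->G->R'->F->plug->F
Char 4 ('A'): step: R->2, L=7; A->plug->E->R->F->L->H->refl->B->L'->D->R'->C->plug->H
Char 5 ('H'): step: R->3, L=7; H->plug->C->R->D->L->B->refl->H->L'->F->R'->G->plug->G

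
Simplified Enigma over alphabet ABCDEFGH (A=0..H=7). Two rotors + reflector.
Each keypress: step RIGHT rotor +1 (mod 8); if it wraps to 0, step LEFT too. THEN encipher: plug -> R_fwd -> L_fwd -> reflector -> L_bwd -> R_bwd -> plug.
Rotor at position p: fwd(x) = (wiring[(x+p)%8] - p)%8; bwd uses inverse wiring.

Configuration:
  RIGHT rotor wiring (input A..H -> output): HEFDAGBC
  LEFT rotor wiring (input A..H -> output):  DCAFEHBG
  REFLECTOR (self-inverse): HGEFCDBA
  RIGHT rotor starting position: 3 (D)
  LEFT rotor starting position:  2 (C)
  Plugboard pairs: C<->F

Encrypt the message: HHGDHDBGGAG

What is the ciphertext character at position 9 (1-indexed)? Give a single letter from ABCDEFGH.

Char 1 ('H'): step: R->4, L=2; H->plug->H->R->H->L->A->refl->H->L'->E->R'->A->plug->A
Char 2 ('H'): step: R->5, L=2; H->plug->H->R->D->L->F->refl->D->L'->B->R'->A->plug->A
Char 3 ('G'): step: R->6, L=2; G->plug->G->R->C->L->C->refl->E->L'->F->R'->F->plug->C
Char 4 ('D'): step: R->7, L=2; D->plug->D->R->G->L->B->refl->G->L'->A->R'->B->plug->B
Char 5 ('H'): step: R->0, L->3 (L advanced); H->plug->H->R->C->L->E->refl->C->L'->A->R'->E->plug->E
Char 6 ('D'): step: R->1, L=3; D->plug->D->R->H->L->F->refl->D->L'->E->R'->B->plug->B
Char 7 ('B'): step: R->2, L=3; B->plug->B->R->B->L->B->refl->G->L'->D->R'->A->plug->A
Char 8 ('G'): step: R->3, L=3; G->plug->G->R->B->L->B->refl->G->L'->D->R'->C->plug->F
Char 9 ('G'): step: R->4, L=3; G->plug->G->R->B->L->B->refl->G->L'->D->R'->E->plug->E

E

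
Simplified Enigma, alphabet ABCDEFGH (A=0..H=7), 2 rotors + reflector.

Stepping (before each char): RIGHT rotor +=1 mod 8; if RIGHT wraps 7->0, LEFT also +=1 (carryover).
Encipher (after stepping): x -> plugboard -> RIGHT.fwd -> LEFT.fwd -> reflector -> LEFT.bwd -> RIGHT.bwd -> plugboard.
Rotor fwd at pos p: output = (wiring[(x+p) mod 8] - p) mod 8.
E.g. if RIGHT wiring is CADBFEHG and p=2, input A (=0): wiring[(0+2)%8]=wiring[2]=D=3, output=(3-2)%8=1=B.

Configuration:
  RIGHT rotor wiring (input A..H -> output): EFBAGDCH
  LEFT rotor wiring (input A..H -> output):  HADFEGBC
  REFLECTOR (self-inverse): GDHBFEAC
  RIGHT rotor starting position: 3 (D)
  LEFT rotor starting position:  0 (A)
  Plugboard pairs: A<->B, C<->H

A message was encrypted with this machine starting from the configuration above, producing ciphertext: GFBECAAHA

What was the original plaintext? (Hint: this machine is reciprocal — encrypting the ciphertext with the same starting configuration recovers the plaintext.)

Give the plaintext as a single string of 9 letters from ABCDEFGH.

Char 1 ('G'): step: R->4, L=0; G->plug->G->R->F->L->G->refl->A->L'->B->R'->F->plug->F
Char 2 ('F'): step: R->5, L=0; F->plug->F->R->E->L->E->refl->F->L'->D->R'->G->plug->G
Char 3 ('B'): step: R->6, L=0; B->plug->A->R->E->L->E->refl->F->L'->D->R'->E->plug->E
Char 4 ('E'): step: R->7, L=0; E->plug->E->R->B->L->A->refl->G->L'->F->R'->B->plug->A
Char 5 ('C'): step: R->0, L->1 (L advanced); C->plug->H->R->H->L->G->refl->A->L'->F->R'->B->plug->A
Char 6 ('A'): step: R->1, L=1; A->plug->B->R->A->L->H->refl->C->L'->B->R'->F->plug->F
Char 7 ('A'): step: R->2, L=1; A->plug->B->R->G->L->B->refl->D->L'->D->R'->H->plug->C
Char 8 ('H'): step: R->3, L=1; H->plug->C->R->A->L->H->refl->C->L'->B->R'->F->plug->F
Char 9 ('A'): step: R->4, L=1; A->plug->B->R->H->L->G->refl->A->L'->F->R'->G->plug->G

Answer: FGEAAFCFG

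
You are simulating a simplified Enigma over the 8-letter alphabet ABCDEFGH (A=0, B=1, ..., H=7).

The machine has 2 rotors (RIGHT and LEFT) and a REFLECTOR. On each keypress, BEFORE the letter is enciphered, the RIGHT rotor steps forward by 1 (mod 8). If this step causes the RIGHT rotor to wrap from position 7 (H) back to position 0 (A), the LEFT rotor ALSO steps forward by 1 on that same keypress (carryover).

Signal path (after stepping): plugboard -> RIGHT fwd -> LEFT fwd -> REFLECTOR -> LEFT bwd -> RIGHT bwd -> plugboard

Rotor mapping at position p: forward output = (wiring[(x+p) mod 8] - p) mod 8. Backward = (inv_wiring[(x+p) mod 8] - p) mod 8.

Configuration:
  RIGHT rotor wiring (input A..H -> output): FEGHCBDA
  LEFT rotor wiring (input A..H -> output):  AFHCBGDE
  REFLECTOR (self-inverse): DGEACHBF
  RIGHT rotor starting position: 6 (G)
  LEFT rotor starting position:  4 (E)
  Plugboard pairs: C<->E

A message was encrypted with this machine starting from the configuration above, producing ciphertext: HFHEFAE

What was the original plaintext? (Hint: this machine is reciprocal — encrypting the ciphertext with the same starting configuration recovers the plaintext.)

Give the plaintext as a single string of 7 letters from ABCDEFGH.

Answer: AHACEGA

Derivation:
Char 1 ('H'): step: R->7, L=4; H->plug->H->R->E->L->E->refl->C->L'->B->R'->A->plug->A
Char 2 ('F'): step: R->0, L->5 (L advanced); F->plug->F->R->B->L->G->refl->B->L'->A->R'->H->plug->H
Char 3 ('H'): step: R->1, L=5; H->plug->H->R->E->L->A->refl->D->L'->D->R'->A->plug->A
Char 4 ('E'): step: R->2, L=5; E->plug->C->R->A->L->B->refl->G->L'->B->R'->E->plug->C
Char 5 ('F'): step: R->3, L=5; F->plug->F->R->C->L->H->refl->F->L'->G->R'->C->plug->E
Char 6 ('A'): step: R->4, L=5; A->plug->A->R->G->L->F->refl->H->L'->C->R'->G->plug->G
Char 7 ('E'): step: R->5, L=5; E->plug->C->R->D->L->D->refl->A->L'->E->R'->A->plug->A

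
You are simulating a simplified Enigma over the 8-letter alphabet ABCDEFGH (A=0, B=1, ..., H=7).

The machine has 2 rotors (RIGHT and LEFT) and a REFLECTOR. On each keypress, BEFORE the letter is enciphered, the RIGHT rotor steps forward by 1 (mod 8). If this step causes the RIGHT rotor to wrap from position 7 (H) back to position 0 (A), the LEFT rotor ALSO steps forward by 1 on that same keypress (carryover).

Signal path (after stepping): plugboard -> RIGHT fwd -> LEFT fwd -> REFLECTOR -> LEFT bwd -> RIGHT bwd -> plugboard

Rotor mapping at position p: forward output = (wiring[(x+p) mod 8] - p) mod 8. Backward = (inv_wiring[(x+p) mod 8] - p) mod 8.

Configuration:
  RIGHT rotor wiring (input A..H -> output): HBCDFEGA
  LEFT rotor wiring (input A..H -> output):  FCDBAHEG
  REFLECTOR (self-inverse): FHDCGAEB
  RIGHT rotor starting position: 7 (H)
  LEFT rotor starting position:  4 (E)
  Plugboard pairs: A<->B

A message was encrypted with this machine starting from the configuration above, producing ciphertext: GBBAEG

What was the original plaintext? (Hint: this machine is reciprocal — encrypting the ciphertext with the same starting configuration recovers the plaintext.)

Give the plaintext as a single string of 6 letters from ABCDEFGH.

Char 1 ('G'): step: R->0, L->5 (L advanced); G->plug->G->R->G->L->E->refl->G->L'->F->R'->E->plug->E
Char 2 ('B'): step: R->1, L=5; B->plug->A->R->A->L->C->refl->D->L'->H->R'->G->plug->G
Char 3 ('B'): step: R->2, L=5; B->plug->A->R->A->L->C->refl->D->L'->H->R'->H->plug->H
Char 4 ('A'): step: R->3, L=5; A->plug->B->R->C->L->B->refl->H->L'->B->R'->C->plug->C
Char 5 ('E'): step: R->4, L=5; E->plug->E->R->D->L->A->refl->F->L'->E->R'->D->plug->D
Char 6 ('G'): step: R->5, L=5; G->plug->G->R->G->L->E->refl->G->L'->F->R'->F->plug->F

Answer: EGHCDF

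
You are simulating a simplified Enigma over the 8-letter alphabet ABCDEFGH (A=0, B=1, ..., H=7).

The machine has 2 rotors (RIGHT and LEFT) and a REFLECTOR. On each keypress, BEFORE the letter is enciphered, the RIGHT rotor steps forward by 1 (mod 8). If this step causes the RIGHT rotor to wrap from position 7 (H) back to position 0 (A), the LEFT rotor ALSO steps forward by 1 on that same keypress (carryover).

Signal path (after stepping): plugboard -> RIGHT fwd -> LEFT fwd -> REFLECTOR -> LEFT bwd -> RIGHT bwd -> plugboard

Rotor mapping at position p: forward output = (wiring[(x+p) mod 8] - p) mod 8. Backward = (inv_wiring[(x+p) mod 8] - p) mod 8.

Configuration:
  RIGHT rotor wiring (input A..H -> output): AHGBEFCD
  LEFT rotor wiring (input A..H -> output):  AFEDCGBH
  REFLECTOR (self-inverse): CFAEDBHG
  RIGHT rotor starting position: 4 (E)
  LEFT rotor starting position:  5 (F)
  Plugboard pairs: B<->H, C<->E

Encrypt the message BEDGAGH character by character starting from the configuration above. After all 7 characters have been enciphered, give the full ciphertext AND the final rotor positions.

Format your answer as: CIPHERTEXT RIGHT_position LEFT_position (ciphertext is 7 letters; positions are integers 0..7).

Answer: AAEHECF 3 6

Derivation:
Char 1 ('B'): step: R->5, L=5; B->plug->H->R->H->L->F->refl->B->L'->A->R'->A->plug->A
Char 2 ('E'): step: R->6, L=5; E->plug->C->R->C->L->C->refl->A->L'->E->R'->A->plug->A
Char 3 ('D'): step: R->7, L=5; D->plug->D->R->H->L->F->refl->B->L'->A->R'->C->plug->E
Char 4 ('G'): step: R->0, L->6 (L advanced); G->plug->G->R->C->L->C->refl->A->L'->H->R'->B->plug->H
Char 5 ('A'): step: R->1, L=6; A->plug->A->R->G->L->E->refl->D->L'->A->R'->C->plug->E
Char 6 ('G'): step: R->2, L=6; G->plug->G->R->G->L->E->refl->D->L'->A->R'->E->plug->C
Char 7 ('H'): step: R->3, L=6; H->plug->B->R->B->L->B->refl->F->L'->F->R'->F->plug->F
Final: ciphertext=AAEHECF, RIGHT=3, LEFT=6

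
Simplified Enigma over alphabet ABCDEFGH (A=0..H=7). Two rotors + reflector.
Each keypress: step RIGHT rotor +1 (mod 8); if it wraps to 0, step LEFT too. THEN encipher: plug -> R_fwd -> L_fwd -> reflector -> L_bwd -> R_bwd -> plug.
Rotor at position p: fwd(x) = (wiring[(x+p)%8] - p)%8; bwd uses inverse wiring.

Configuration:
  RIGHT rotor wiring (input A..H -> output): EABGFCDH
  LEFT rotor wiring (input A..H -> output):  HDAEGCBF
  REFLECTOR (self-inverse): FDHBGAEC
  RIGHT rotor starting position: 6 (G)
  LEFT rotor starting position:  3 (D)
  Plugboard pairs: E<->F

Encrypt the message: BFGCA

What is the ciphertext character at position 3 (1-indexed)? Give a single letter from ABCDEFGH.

Char 1 ('B'): step: R->7, L=3; B->plug->B->R->F->L->E->refl->G->L'->D->R'->G->plug->G
Char 2 ('F'): step: R->0, L->4 (L advanced); F->plug->E->R->F->L->H->refl->C->L'->A->R'->B->plug->B
Char 3 ('G'): step: R->1, L=4; G->plug->G->R->G->L->E->refl->G->L'->B->R'->E->plug->F

F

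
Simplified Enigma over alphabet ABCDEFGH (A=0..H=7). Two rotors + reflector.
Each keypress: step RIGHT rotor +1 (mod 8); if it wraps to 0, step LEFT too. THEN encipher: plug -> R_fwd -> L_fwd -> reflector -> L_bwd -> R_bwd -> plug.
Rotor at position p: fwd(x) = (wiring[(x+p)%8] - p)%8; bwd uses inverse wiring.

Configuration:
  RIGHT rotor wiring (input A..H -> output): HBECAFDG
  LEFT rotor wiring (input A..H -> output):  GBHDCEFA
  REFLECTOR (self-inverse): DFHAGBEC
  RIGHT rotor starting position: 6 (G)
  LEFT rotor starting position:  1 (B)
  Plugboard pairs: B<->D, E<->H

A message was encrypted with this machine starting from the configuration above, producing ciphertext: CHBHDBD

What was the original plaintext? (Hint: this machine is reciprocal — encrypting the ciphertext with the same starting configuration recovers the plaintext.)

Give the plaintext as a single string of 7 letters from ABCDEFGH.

Answer: GDDDGAG

Derivation:
Char 1 ('C'): step: R->7, L=1; C->plug->C->R->C->L->C->refl->H->L'->G->R'->G->plug->G
Char 2 ('H'): step: R->0, L->2 (L advanced); H->plug->E->R->A->L->F->refl->B->L'->B->R'->B->plug->D
Char 3 ('B'): step: R->1, L=2; B->plug->D->R->H->L->H->refl->C->L'->D->R'->B->plug->D
Char 4 ('H'): step: R->2, L=2; H->plug->E->R->B->L->B->refl->F->L'->A->R'->B->plug->D
Char 5 ('D'): step: R->3, L=2; D->plug->B->R->F->L->G->refl->E->L'->G->R'->G->plug->G
Char 6 ('B'): step: R->4, L=2; B->plug->D->R->C->L->A->refl->D->L'->E->R'->A->plug->A
Char 7 ('D'): step: R->5, L=2; D->plug->B->R->G->L->E->refl->G->L'->F->R'->G->plug->G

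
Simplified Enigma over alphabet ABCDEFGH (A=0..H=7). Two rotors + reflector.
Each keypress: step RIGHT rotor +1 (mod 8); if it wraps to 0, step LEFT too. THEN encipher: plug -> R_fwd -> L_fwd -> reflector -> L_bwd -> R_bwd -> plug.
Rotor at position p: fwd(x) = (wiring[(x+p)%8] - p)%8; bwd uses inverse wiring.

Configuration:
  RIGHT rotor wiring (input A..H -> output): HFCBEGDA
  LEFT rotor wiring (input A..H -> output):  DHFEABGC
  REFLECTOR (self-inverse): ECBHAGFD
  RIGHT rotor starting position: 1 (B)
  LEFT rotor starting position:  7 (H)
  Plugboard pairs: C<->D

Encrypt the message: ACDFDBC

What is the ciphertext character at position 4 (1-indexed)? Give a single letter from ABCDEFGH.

Char 1 ('A'): step: R->2, L=7; A->plug->A->R->A->L->D->refl->H->L'->H->R'->B->plug->B
Char 2 ('C'): step: R->3, L=7; C->plug->D->R->A->L->D->refl->H->L'->H->R'->H->plug->H
Char 3 ('D'): step: R->4, L=7; D->plug->C->R->H->L->H->refl->D->L'->A->R'->A->plug->A
Char 4 ('F'): step: R->5, L=7; F->plug->F->R->F->L->B->refl->C->L'->G->R'->B->plug->B

B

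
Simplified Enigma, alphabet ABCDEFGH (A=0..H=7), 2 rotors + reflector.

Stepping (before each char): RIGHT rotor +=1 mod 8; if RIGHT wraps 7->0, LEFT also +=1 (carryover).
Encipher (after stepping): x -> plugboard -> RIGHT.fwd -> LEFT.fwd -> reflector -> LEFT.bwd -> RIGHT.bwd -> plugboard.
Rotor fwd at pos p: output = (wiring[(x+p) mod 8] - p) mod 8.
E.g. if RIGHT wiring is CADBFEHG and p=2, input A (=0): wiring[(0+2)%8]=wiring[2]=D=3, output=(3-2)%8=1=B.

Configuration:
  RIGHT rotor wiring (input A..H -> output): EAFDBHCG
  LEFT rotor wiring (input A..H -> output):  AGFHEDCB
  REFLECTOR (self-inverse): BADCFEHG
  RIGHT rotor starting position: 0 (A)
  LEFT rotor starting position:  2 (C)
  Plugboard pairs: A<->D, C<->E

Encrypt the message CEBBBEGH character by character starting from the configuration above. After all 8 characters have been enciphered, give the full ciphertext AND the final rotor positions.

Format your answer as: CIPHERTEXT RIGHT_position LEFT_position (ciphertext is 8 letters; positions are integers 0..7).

Answer: GBGFGFFF 0 3

Derivation:
Char 1 ('C'): step: R->1, L=2; C->plug->E->R->G->L->G->refl->H->L'->F->R'->G->plug->G
Char 2 ('E'): step: R->2, L=2; E->plug->C->R->H->L->E->refl->F->L'->B->R'->B->plug->B
Char 3 ('B'): step: R->3, L=2; B->plug->B->R->G->L->G->refl->H->L'->F->R'->G->plug->G
Char 4 ('B'): step: R->4, L=2; B->plug->B->R->D->L->B->refl->A->L'->E->R'->F->plug->F
Char 5 ('B'): step: R->5, L=2; B->plug->B->R->F->L->H->refl->G->L'->G->R'->G->plug->G
Char 6 ('E'): step: R->6, L=2; E->plug->C->R->G->L->G->refl->H->L'->F->R'->F->plug->F
Char 7 ('G'): step: R->7, L=2; G->plug->G->R->A->L->D->refl->C->L'->C->R'->F->plug->F
Char 8 ('H'): step: R->0, L->3 (L advanced); H->plug->H->R->G->L->D->refl->C->L'->H->R'->F->plug->F
Final: ciphertext=GBGFGFFF, RIGHT=0, LEFT=3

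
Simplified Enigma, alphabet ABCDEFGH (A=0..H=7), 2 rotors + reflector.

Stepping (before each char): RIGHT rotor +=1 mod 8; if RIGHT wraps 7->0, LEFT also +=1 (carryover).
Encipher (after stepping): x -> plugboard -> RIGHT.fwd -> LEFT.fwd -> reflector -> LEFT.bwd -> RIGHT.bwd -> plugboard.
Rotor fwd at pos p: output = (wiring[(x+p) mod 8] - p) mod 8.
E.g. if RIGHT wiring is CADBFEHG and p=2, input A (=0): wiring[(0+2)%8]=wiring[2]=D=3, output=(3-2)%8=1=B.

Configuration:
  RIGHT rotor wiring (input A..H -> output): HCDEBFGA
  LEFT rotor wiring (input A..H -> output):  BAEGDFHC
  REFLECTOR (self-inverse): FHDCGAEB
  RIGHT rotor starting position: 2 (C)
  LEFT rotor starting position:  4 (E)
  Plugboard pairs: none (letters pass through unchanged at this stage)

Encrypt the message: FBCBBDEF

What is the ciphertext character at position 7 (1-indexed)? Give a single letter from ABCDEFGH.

Char 1 ('F'): step: R->3, L=4; F->plug->F->R->E->L->F->refl->A->L'->G->R'->B->plug->B
Char 2 ('B'): step: R->4, L=4; B->plug->B->R->B->L->B->refl->H->L'->A->R'->H->plug->H
Char 3 ('C'): step: R->5, L=4; C->plug->C->R->D->L->G->refl->E->L'->F->R'->E->plug->E
Char 4 ('B'): step: R->6, L=4; B->plug->B->R->C->L->D->refl->C->L'->H->R'->H->plug->H
Char 5 ('B'): step: R->7, L=4; B->plug->B->R->A->L->H->refl->B->L'->B->R'->A->plug->A
Char 6 ('D'): step: R->0, L->5 (L advanced); D->plug->D->R->E->L->D->refl->C->L'->B->R'->E->plug->E
Char 7 ('E'): step: R->1, L=5; E->plug->E->R->E->L->D->refl->C->L'->B->R'->A->plug->A

A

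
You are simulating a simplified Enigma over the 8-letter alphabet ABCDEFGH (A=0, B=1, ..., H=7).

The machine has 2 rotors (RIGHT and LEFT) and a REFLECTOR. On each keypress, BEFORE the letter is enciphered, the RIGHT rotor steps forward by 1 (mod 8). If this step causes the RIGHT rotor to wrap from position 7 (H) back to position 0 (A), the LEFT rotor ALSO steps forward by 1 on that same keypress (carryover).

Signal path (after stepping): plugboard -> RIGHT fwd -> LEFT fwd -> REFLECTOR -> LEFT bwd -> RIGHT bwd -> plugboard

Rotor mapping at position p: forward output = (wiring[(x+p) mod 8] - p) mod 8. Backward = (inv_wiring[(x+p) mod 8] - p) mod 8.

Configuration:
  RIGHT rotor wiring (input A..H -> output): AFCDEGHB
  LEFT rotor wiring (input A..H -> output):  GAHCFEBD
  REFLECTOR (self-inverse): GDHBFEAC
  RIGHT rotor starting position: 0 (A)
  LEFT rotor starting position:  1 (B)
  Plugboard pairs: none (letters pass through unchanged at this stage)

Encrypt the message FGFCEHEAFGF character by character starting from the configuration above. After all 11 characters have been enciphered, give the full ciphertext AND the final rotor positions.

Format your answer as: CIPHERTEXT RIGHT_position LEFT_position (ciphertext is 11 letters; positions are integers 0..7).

Answer: GABHGGAFGAG 3 2

Derivation:
Char 1 ('F'): step: R->1, L=1; F->plug->F->R->G->L->C->refl->H->L'->A->R'->G->plug->G
Char 2 ('G'): step: R->2, L=1; G->plug->G->R->G->L->C->refl->H->L'->A->R'->A->plug->A
Char 3 ('F'): step: R->3, L=1; F->plug->F->R->F->L->A->refl->G->L'->B->R'->B->plug->B
Char 4 ('C'): step: R->4, L=1; C->plug->C->R->D->L->E->refl->F->L'->H->R'->H->plug->H
Char 5 ('E'): step: R->5, L=1; E->plug->E->R->A->L->H->refl->C->L'->G->R'->G->plug->G
Char 6 ('H'): step: R->6, L=1; H->plug->H->R->A->L->H->refl->C->L'->G->R'->G->plug->G
Char 7 ('E'): step: R->7, L=1; E->plug->E->R->E->L->D->refl->B->L'->C->R'->A->plug->A
Char 8 ('A'): step: R->0, L->2 (L advanced); A->plug->A->R->A->L->F->refl->E->L'->G->R'->F->plug->F
Char 9 ('F'): step: R->1, L=2; F->plug->F->R->G->L->E->refl->F->L'->A->R'->G->plug->G
Char 10 ('G'): step: R->2, L=2; G->plug->G->R->G->L->E->refl->F->L'->A->R'->A->plug->A
Char 11 ('F'): step: R->3, L=2; F->plug->F->R->F->L->B->refl->D->L'->C->R'->G->plug->G
Final: ciphertext=GABHGGAFGAG, RIGHT=3, LEFT=2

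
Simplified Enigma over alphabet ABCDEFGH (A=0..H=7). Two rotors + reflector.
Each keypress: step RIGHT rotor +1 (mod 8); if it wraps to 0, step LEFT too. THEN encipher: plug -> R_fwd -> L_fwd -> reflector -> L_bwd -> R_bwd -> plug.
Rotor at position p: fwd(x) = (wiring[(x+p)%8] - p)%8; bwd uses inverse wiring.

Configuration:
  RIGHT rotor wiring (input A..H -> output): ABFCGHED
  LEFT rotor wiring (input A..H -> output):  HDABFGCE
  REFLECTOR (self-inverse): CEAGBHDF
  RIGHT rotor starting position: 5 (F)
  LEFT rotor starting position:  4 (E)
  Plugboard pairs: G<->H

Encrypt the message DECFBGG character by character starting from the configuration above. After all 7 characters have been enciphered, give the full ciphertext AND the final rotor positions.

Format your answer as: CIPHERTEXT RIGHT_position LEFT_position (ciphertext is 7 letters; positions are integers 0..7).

Char 1 ('D'): step: R->6, L=4; D->plug->D->R->D->L->A->refl->C->L'->B->R'->H->plug->G
Char 2 ('E'): step: R->7, L=4; E->plug->E->R->D->L->A->refl->C->L'->B->R'->B->plug->B
Char 3 ('C'): step: R->0, L->5 (L advanced); C->plug->C->R->F->L->D->refl->G->L'->E->R'->G->plug->H
Char 4 ('F'): step: R->1, L=5; F->plug->F->R->D->L->C->refl->A->L'->H->R'->H->plug->G
Char 5 ('B'): step: R->2, L=5; B->plug->B->R->A->L->B->refl->E->L'->G->R'->G->plug->H
Char 6 ('G'): step: R->3, L=5; G->plug->H->R->C->L->H->refl->F->L'->B->R'->D->plug->D
Char 7 ('G'): step: R->4, L=5; G->plug->H->R->G->L->E->refl->B->L'->A->R'->C->plug->C
Final: ciphertext=GBHGHDC, RIGHT=4, LEFT=5

Answer: GBHGHDC 4 5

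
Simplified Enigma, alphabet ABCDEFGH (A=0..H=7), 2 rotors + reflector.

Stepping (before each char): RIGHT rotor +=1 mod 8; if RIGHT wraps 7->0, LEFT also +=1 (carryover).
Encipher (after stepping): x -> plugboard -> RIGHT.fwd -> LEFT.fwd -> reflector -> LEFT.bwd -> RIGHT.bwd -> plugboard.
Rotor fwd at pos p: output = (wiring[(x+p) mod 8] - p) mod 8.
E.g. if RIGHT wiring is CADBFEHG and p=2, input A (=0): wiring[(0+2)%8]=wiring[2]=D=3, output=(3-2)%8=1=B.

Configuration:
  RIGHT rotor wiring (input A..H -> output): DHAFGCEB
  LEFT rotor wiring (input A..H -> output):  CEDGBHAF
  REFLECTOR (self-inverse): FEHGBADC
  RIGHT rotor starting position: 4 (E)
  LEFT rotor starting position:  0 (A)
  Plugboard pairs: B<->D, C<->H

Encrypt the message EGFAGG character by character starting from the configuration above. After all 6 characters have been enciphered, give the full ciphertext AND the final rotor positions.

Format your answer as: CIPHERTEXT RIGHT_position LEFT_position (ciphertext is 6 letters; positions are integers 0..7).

Answer: FHEFHC 2 1

Derivation:
Char 1 ('E'): step: R->5, L=0; E->plug->E->R->C->L->D->refl->G->L'->D->R'->F->plug->F
Char 2 ('G'): step: R->6, L=0; G->plug->G->R->A->L->C->refl->H->L'->F->R'->C->plug->H
Char 3 ('F'): step: R->7, L=0; F->plug->F->R->H->L->F->refl->A->L'->G->R'->E->plug->E
Char 4 ('A'): step: R->0, L->1 (L advanced); A->plug->A->R->D->L->A->refl->F->L'->C->R'->F->plug->F
Char 5 ('G'): step: R->1, L=1; G->plug->G->R->A->L->D->refl->G->L'->E->R'->C->plug->H
Char 6 ('G'): step: R->2, L=1; G->plug->G->R->B->L->C->refl->H->L'->F->R'->H->plug->C
Final: ciphertext=FHEFHC, RIGHT=2, LEFT=1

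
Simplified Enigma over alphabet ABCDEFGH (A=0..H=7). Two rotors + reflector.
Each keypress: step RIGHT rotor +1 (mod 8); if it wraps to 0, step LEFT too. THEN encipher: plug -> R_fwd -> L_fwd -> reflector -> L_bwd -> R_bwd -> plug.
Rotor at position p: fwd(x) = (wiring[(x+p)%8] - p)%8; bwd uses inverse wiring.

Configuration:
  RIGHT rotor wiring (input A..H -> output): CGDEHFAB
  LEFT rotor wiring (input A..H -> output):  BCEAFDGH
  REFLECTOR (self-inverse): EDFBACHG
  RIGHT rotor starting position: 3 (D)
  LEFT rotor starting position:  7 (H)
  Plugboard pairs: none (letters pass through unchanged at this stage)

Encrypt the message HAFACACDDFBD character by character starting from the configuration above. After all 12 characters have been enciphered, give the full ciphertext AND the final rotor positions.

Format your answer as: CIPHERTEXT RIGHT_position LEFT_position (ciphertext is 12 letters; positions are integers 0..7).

Answer: EFDDAGGHHGAH 7 0

Derivation:
Char 1 ('H'): step: R->4, L=7; H->plug->H->R->A->L->A->refl->E->L'->G->R'->E->plug->E
Char 2 ('A'): step: R->5, L=7; A->plug->A->R->A->L->A->refl->E->L'->G->R'->F->plug->F
Char 3 ('F'): step: R->6, L=7; F->plug->F->R->G->L->E->refl->A->L'->A->R'->D->plug->D
Char 4 ('A'): step: R->7, L=7; A->plug->A->R->C->L->D->refl->B->L'->E->R'->D->plug->D
Char 5 ('C'): step: R->0, L->0 (L advanced); C->plug->C->R->D->L->A->refl->E->L'->C->R'->A->plug->A
Char 6 ('A'): step: R->1, L=0; A->plug->A->R->F->L->D->refl->B->L'->A->R'->G->plug->G
Char 7 ('C'): step: R->2, L=0; C->plug->C->R->F->L->D->refl->B->L'->A->R'->G->plug->G
Char 8 ('D'): step: R->3, L=0; D->plug->D->R->F->L->D->refl->B->L'->A->R'->H->plug->H
Char 9 ('D'): step: R->4, L=0; D->plug->D->R->F->L->D->refl->B->L'->A->R'->H->plug->H
Char 10 ('F'): step: R->5, L=0; F->plug->F->R->G->L->G->refl->H->L'->H->R'->G->plug->G
Char 11 ('B'): step: R->6, L=0; B->plug->B->R->D->L->A->refl->E->L'->C->R'->A->plug->A
Char 12 ('D'): step: R->7, L=0; D->plug->D->R->E->L->F->refl->C->L'->B->R'->H->plug->H
Final: ciphertext=EFDDAGGHHGAH, RIGHT=7, LEFT=0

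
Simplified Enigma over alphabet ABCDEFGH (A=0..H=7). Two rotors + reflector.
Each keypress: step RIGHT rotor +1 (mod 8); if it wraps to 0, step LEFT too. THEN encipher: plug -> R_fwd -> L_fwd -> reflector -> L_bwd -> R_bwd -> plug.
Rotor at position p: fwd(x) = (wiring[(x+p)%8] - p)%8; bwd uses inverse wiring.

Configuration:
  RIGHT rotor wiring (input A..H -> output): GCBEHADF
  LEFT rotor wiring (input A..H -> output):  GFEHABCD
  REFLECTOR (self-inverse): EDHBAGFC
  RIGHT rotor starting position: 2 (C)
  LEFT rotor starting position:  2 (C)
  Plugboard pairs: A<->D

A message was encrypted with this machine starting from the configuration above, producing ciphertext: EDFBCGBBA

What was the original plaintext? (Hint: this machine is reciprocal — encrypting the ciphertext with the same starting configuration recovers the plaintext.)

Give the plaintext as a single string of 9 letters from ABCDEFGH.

Answer: DHBDFDGEB

Derivation:
Char 1 ('E'): step: R->3, L=2; E->plug->E->R->C->L->G->refl->F->L'->B->R'->A->plug->D
Char 2 ('D'): step: R->4, L=2; D->plug->A->R->D->L->H->refl->C->L'->A->R'->H->plug->H
Char 3 ('F'): step: R->5, L=2; F->plug->F->R->E->L->A->refl->E->L'->G->R'->B->plug->B
Char 4 ('B'): step: R->6, L=2; B->plug->B->R->H->L->D->refl->B->L'->F->R'->A->plug->D
Char 5 ('C'): step: R->7, L=2; C->plug->C->R->D->L->H->refl->C->L'->A->R'->F->plug->F
Char 6 ('G'): step: R->0, L->3 (L advanced); G->plug->G->R->D->L->H->refl->C->L'->G->R'->A->plug->D
Char 7 ('B'): step: R->1, L=3; B->plug->B->R->A->L->E->refl->A->L'->E->R'->G->plug->G
Char 8 ('B'): step: R->2, L=3; B->plug->B->R->C->L->G->refl->F->L'->B->R'->E->plug->E
Char 9 ('A'): step: R->3, L=3; A->plug->D->R->A->L->E->refl->A->L'->E->R'->B->plug->B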